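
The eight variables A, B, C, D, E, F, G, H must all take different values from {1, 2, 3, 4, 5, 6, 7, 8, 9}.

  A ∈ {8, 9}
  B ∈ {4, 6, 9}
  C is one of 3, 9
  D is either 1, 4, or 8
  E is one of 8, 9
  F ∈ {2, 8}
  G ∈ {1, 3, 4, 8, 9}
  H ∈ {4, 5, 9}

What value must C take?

3

The 8 variables together cover exactly {1, 2, 3, 4, 5, 6, 8, 9} — 8 values for 8 variables — and 2 appears only in F's list, so F = 2.
The 7 still-open variables together cover exactly {1, 3, 4, 5, 6, 8, 9} — 7 values for 7 variables — and 5 appears only in H's list, so H = 5.
Among the 6 still-open variables, 6 fits only B (and all 6 values in {1, 3, 4, 6, 8, 9} must be used), so B = 6.
A and E between them cover only {8, 9} — a naked pair. Remove those values from C, D, G.
So C = 3.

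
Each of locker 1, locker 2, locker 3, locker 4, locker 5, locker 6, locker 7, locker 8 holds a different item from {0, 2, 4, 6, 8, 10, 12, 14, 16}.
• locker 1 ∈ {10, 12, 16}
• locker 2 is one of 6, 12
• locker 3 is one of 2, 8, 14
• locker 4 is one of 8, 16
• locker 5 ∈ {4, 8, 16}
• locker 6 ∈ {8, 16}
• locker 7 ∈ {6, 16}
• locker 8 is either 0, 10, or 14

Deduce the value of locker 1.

The 2 variables locker 4 and locker 6 are confined to {8, 16}, which locks those values in; drop them from locker 1, locker 3, locker 5, locker 7.
locker 5's domain is down to {4}, so locker 5 = 4.
locker 7 must be 6 (only option left). Strike 6 from locker 2.
locker 2's domain is down to {12}, so locker 2 = 12. So locker 1 can't be 12.
So locker 1 = 10.

10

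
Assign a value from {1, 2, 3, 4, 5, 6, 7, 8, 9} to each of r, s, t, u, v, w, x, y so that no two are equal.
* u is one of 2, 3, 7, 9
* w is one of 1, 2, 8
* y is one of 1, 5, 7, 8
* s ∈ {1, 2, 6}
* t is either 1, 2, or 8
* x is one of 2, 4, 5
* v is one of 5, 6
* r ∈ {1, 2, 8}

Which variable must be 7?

r, t, w between them cover only {1, 2, 8} — a naked triple. Remove those values from s, u, x, y.
s has just one choice, so s = 6. Strike 6 from v.
v must be 5 (only option left). Strike 5 from x, y.
So 7 goes to y.

y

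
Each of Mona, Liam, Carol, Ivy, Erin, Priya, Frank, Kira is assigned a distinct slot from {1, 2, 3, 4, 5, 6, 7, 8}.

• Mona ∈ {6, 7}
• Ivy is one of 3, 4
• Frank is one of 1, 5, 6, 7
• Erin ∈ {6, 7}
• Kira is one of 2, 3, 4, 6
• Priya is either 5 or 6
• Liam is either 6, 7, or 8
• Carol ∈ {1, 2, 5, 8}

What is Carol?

2

Mona and Erin between them cover only {6, 7} — a naked pair. Remove those values from Liam, Priya, Frank, Kira.
Liam must be 8 (only option left). Remove 8 from Carol.
Priya's domain is down to {5}, so Priya = 5. Strike 5 from Carol, Frank.
That leaves Frank = 1. Eliminate 1 elsewhere: Carol.
So Carol = 2.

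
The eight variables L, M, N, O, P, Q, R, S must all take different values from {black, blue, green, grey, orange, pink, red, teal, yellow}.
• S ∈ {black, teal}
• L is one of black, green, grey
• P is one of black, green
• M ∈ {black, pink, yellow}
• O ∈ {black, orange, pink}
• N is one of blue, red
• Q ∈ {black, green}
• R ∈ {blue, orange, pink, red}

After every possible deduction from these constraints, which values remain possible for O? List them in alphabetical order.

orange, pink

P and Q between them cover only {black, green} — a naked pair. Remove those values from L, M, O, S.
L must be grey (only option left).
S has just one choice, so S = teal.
No further eliminations apply; O can still be any of orange, pink.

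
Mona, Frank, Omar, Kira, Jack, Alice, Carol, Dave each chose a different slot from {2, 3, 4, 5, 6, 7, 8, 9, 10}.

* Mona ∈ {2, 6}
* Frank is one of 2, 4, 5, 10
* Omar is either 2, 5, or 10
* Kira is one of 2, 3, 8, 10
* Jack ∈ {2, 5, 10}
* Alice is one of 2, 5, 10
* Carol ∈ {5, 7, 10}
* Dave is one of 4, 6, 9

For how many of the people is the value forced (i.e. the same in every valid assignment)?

4

Omar, Jack, Alice between them cover only {2, 5, 10} — a naked triple. Remove those values from Mona, Frank, Kira, Carol.
Mona must be 6 (only option left). Remove 6 from Dave.
Frank has just one choice, so Frank = 4. Remove 4 from Dave.
Carol must be 7 (only option left).
Dave has just one choice, so Dave = 9.
Determined: Mona=6, Frank=4, Carol=7, Dave=9. The other people each still have more than one consistent value. That makes 4.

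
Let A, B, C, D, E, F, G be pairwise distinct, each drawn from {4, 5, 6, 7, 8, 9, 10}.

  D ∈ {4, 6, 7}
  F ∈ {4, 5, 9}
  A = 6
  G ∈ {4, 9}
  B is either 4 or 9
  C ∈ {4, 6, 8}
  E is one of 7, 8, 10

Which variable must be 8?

A's domain is down to {6}, so A = 6. Strike 6 from C, D.
The 6 still-open variables draw from only 6 values {4, 5, 7, 8, 9, 10}, so each is used; only F can be 5, hence F = 5.
The 5 still-open variables draw from only 5 values {4, 7, 8, 9, 10}, so each is used; only E can be 10, hence E = 10.
The 4 still-open variables together cover exactly {4, 7, 8, 9} — 4 values for 4 variables — and 7 appears only in D's list, so D = 7.
Among the 3 still-open variables, 8 fits only C (and all 3 values in {4, 8, 9} must be used), so C = 8.

C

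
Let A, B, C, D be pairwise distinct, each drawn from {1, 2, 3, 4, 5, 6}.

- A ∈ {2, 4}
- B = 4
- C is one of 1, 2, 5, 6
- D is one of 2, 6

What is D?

6

B has just one choice, so B = 4. Strike 4 from A.
A must be 2 (only option left). Eliminate 2 elsewhere: C, D.
So D = 6.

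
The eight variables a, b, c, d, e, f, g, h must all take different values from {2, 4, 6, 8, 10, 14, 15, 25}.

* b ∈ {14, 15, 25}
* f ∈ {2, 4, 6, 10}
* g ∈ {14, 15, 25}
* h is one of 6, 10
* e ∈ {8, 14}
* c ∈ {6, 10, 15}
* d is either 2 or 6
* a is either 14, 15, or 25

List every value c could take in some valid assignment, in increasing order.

Among the 8 variables, 4 fits only f (and all 8 values in {2, 4, 6, 8, 10, 14, 15, 25} must be used), so f = 4.
The 7 still-open variables draw from only 7 values {2, 6, 8, 10, 14, 15, 25}, so each is used; only d can be 2, hence d = 2.
Among the 6 still-open variables, 8 fits only e (and all 6 values in {6, 8, 10, 14, 15, 25} must be used), so e = 8.
a, b, g share exactly the 3 values {14, 15, 25}; by pigeonhole those values go to them, so strike 14, 15, 25 from c.
No further eliminations apply; c can still be any of 6, 10.

6, 10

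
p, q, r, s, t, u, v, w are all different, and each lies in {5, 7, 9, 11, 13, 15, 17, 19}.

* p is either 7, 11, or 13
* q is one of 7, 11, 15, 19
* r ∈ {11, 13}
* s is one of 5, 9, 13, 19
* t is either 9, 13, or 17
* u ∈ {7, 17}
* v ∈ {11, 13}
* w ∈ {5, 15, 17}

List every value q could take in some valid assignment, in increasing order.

15, 19

r and v between them cover only {11, 13} — a naked pair. Remove those values from p, q, s, t.
p must be 7 (only option left). So q, u can't be 7.
u has just one choice, so u = 17. So t, w can't be 17.
t has just one choice, so t = 9. Eliminate 9 elsewhere: s.
No further eliminations apply; q can still be any of 15, 19.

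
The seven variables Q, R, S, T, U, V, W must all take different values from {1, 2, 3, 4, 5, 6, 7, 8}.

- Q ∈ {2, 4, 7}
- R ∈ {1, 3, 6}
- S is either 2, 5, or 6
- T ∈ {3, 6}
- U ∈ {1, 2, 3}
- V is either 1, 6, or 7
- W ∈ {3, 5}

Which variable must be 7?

Among the 7 variables, 4 fits only Q (and all 7 values in {1, 2, 3, 4, 5, 6, 7} must be used), so Q = 4.
The 6 still-open variables draw from only 6 values {1, 2, 3, 5, 6, 7}, so each is used; only V can be 7, hence V = 7.

V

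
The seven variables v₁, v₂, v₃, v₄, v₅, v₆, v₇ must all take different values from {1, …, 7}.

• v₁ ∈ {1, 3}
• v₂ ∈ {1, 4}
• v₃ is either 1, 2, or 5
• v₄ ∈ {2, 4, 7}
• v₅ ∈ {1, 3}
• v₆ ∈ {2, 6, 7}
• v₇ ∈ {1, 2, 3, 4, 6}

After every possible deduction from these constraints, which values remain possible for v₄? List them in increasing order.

The 7 variables draw from only 7 values {1, 2, 3, 4, 5, 6, 7}, so each is used; only v₃ can be 5, hence v₃ = 5.
The 2 variables v₁ and v₅ are confined to {1, 3}, which locks those values in; drop them from v₂, v₇.
v₂'s domain is down to {4}, so v₂ = 4. So v₄, v₇ can't be 4.
No further eliminations apply; v₄ can still be any of 2, 7.

2, 7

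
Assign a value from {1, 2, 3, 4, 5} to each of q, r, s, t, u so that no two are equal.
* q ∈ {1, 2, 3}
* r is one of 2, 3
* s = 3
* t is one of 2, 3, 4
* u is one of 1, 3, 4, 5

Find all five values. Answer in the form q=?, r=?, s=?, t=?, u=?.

q=1, r=2, s=3, t=4, u=5

s's domain is down to {3}, so s = 3. Remove 3 from q, r, t, u.
r has just one choice, so r = 2. Eliminate 2 elsewhere: q, t.
t must be 4 (only option left). So u can't be 4.
q must be 1 (only option left). Remove 1 from u.
u's domain is down to {5}, so u = 5.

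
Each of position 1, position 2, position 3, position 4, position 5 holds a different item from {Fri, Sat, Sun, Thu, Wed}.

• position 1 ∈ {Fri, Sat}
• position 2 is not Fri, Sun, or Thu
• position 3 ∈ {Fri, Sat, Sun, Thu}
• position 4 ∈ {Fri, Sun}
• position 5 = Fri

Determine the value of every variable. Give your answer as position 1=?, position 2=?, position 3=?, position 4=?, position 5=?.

position 1=Sat, position 2=Wed, position 3=Thu, position 4=Sun, position 5=Fri

position 5 must be Fri (only option left). So position 1, position 3, position 4 can't be Fri.
position 1's domain is down to {Sat}, so position 1 = Sat. Strike Sat from position 2, position 3.
position 2 must be Wed (only option left).
position 4 has just one choice, so position 4 = Sun. So position 3 can't be Sun.
position 3's domain is down to {Thu}, so position 3 = Thu.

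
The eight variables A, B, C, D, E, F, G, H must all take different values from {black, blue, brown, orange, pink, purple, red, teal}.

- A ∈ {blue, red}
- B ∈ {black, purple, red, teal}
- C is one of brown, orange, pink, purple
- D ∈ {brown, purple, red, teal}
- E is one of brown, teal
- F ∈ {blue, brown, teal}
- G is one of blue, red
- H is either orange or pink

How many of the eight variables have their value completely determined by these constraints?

2

Among the 8 variables, black fits only B (and all 8 values in {black, blue, brown, orange, pink, purple, red, teal} must be used), so B = black.
A and G share exactly the 2 values {blue, red}; by pigeonhole those values go to them, so strike blue, red from D, F.
E and F share exactly the 2 values {brown, teal}; by pigeonhole those values go to them, so strike brown, teal from C, D.
D has just one choice, so D = purple. So C can't be purple.
Determined: B=black, D=purple. The other variables each still have more than one consistent value. That makes 2.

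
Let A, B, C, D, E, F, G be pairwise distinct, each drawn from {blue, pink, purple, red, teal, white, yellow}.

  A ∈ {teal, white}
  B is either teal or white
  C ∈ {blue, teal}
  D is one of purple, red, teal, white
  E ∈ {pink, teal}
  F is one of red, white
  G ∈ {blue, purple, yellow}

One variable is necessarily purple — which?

D

The 7 variables draw from only 7 values {blue, pink, purple, red, teal, white, yellow}, so each is used; only E can be pink, hence E = pink.
The 6 still-open variables together cover exactly {blue, purple, red, teal, white, yellow} — 6 values for 6 variables — and yellow appears only in G's list, so G = yellow.
The 5 still-open variables together cover exactly {blue, purple, red, teal, white} — 5 values for 5 variables — and blue appears only in C's list, so C = blue.
The 4 still-open variables together cover exactly {purple, red, teal, white} — 4 values for 4 variables — and purple appears only in D's list, so D = purple.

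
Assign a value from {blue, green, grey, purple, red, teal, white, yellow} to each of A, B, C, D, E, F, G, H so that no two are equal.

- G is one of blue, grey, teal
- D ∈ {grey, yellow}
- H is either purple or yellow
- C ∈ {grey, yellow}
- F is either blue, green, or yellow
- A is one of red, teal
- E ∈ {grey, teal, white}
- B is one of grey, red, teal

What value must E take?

white

The 8 variables draw from only 8 values {blue, green, grey, purple, red, teal, white, yellow}, so each is used; only F can be green, hence F = green.
The 7 still-open variables together cover exactly {blue, grey, purple, red, teal, white, yellow} — 7 values for 7 variables — and blue appears only in G's list, so G = blue.
Among the 6 still-open variables, purple fits only H (and all 6 values in {grey, purple, red, teal, white, yellow} must be used), so H = purple.
Among the 5 still-open variables, white fits only E (and all 5 values in {grey, red, teal, white, yellow} must be used), so E = white.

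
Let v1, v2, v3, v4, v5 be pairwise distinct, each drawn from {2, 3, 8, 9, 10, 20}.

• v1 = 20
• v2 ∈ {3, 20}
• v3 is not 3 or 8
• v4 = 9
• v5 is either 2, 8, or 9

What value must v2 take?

v1 has just one choice, so v1 = 20. So v2, v3 can't be 20.
So v2 = 3.

3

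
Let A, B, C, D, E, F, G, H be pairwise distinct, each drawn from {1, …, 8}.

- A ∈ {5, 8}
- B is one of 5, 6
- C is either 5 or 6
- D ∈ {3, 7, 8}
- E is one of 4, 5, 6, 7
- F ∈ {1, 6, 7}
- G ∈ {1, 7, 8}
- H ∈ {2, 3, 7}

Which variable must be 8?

The 8 variables draw from only 8 values {1, 2, 3, 4, 5, 6, 7, 8}, so each is used; only H can be 2, hence H = 2.
The 7 still-open variables together cover exactly {1, 3, 4, 5, 6, 7, 8} — 7 values for 7 variables — and 3 appears only in D's list, so D = 3.
The 6 still-open variables together cover exactly {1, 4, 5, 6, 7, 8} — 6 values for 6 variables — and 4 appears only in E's list, so E = 4.
B and C between them cover only {5, 6} — a naked pair. Remove those values from A, F.
So 8 goes to A.

A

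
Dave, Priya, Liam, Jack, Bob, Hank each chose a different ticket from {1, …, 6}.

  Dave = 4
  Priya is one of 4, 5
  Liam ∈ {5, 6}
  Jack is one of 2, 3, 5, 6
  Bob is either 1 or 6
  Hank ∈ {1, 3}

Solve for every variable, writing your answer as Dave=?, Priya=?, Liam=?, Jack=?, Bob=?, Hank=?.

Dave=4, Priya=5, Liam=6, Jack=2, Bob=1, Hank=3

Dave has just one choice, so Dave = 4. Eliminate 4 elsewhere: Priya.
Priya's domain is down to {5}, so Priya = 5. Remove 5 from Liam, Jack.
Liam's domain is down to {6}, so Liam = 6. Strike 6 from Jack, Bob.
Bob must be 1 (only option left). Remove 1 from Hank.
Hank must be 3 (only option left). Eliminate 3 elsewhere: Jack.
Jack must be 2 (only option left).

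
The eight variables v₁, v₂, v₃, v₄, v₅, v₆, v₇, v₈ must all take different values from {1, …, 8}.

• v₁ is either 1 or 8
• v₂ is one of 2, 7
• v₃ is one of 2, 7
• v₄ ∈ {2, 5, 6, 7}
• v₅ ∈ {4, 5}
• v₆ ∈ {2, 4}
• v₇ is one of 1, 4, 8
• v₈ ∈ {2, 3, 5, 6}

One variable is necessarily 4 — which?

The 8 variables draw from only 8 values {1, 2, 3, 4, 5, 6, 7, 8}, so each is used; only v₈ can be 3, hence v₈ = 3.
The 7 still-open variables together cover exactly {1, 2, 4, 5, 6, 7, 8} — 7 values for 7 variables — and 6 appears only in v₄'s list, so v₄ = 6.
Among the 6 still-open variables, 5 fits only v₅ (and all 6 values in {1, 2, 4, 5, 7, 8} must be used), so v₅ = 5.
The 2 variables v₂ and v₃ are confined to {2, 7}, which locks those values in; drop them from v₆.
So 4 goes to v₆.

v₆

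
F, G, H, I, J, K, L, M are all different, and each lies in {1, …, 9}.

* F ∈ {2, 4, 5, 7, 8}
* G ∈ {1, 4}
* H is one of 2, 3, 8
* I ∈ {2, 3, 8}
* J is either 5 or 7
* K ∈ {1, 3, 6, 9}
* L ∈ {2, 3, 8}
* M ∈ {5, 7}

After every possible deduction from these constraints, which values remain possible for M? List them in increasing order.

The 2 variables J and M are confined to {5, 7}, which locks those values in; drop them from F.
The 3 variables H, I, L are confined to {2, 3, 8}, which locks those values in; drop them from F, K.
That leaves F = 4. So G can't be 4.
G must be 1 (only option left). So K can't be 1.
No further eliminations apply; M can still be any of 5, 7.

5, 7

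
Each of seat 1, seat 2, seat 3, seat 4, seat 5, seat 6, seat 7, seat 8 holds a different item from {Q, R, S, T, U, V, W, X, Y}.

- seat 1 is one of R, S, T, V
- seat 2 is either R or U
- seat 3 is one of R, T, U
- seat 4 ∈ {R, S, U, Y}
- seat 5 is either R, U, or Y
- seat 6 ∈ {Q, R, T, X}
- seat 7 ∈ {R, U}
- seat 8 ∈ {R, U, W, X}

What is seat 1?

seat 2 and seat 7 share exactly the 2 values {R, U}; by pigeonhole those values go to them, so strike R, U from seat 1, seat 3, seat 4, seat 5, seat 6, seat 8.
seat 3's domain is down to {T}, so seat 3 = T. So seat 1, seat 6 can't be T.
seat 5 has just one choice, so seat 5 = Y. Remove Y from seat 4.
That leaves seat 4 = S. So seat 1 can't be S.
So seat 1 = V.

V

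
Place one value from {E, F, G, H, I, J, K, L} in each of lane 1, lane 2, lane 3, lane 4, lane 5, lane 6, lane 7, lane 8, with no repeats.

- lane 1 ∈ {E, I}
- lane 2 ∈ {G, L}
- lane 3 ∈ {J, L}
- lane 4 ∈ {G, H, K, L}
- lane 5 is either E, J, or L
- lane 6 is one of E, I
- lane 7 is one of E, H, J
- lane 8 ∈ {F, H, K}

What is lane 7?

H

The 8 variables together cover exactly {E, F, G, H, I, J, K, L} — 8 values for 8 variables — and F appears only in lane 8's list, so lane 8 = F.
The 7 still-open variables draw from only 7 values {E, G, H, I, J, K, L}, so each is used; only lane 4 can be K, hence lane 4 = K.
The 6 still-open variables draw from only 6 values {E, G, H, I, J, L}, so each is used; only lane 2 can be G, hence lane 2 = G.
Among the 5 still-open variables, H fits only lane 7 (and all 5 values in {E, H, I, J, L} must be used), so lane 7 = H.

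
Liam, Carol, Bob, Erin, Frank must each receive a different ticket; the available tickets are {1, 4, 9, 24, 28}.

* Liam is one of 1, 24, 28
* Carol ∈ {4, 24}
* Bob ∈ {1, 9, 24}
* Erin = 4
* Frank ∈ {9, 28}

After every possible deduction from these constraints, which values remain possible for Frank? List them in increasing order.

9, 28

Erin must be 4 (only option left). Strike 4 from Carol.
Carol must be 24 (only option left). So Liam, Bob can't be 24.
No further eliminations apply; Frank can still be any of 9, 28.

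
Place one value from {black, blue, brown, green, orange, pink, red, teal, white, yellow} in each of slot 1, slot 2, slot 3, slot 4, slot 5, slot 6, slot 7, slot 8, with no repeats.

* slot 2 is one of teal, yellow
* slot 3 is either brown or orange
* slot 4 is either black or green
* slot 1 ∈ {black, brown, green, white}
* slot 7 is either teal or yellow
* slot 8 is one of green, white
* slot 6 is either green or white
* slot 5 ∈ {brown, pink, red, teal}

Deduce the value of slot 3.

orange

The 2 variables slot 2 and slot 7 are confined to {teal, yellow}, which locks those values in; drop them from slot 5.
slot 6 and slot 8 share exactly the 2 values {green, white}; by pigeonhole those values go to them, so strike green, white from slot 1, slot 4.
slot 4 has just one choice, so slot 4 = black. Eliminate black elsewhere: slot 1.
slot 1 has just one choice, so slot 1 = brown. Strike brown from slot 3, slot 5.
So slot 3 = orange.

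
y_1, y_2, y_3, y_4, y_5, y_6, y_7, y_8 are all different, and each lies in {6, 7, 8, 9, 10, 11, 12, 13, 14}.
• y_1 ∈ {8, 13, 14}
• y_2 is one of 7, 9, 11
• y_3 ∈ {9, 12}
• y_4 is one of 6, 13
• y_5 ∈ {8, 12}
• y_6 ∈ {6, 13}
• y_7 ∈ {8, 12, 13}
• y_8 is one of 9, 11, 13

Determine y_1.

14

The 8 variables draw from only 8 values {6, 7, 8, 9, 11, 12, 13, 14}, so each is used; only y_2 can be 7, hence y_2 = 7.
The 7 still-open variables draw from only 7 values {6, 8, 9, 11, 12, 13, 14}, so each is used; only y_8 can be 11, hence y_8 = 11.
Among the 6 still-open variables, 9 fits only y_3 (and all 6 values in {6, 8, 9, 12, 13, 14} must be used), so y_3 = 9.
The 5 still-open variables together cover exactly {6, 8, 12, 13, 14} — 5 values for 5 variables — and 14 appears only in y_1's list, so y_1 = 14.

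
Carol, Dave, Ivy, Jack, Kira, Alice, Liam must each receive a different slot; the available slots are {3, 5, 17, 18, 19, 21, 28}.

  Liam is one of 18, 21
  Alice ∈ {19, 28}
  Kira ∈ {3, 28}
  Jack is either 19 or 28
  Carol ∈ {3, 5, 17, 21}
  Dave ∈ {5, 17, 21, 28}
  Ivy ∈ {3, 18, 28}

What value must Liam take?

21

The 2 variables Jack and Alice are confined to {19, 28}, which locks those values in; drop them from Dave, Ivy, Kira.
That leaves Kira = 3. Remove 3 from Carol, Ivy.
Ivy has just one choice, so Ivy = 18. So Liam can't be 18.
So Liam = 21.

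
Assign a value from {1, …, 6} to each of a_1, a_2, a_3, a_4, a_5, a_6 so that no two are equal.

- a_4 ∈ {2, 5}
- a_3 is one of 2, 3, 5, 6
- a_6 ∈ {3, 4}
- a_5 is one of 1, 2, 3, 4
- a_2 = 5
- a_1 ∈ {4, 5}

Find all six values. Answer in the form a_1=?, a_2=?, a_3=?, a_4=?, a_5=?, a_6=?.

a_1=4, a_2=5, a_3=6, a_4=2, a_5=1, a_6=3

a_2 must be 5 (only option left). Remove 5 from a_1, a_3, a_4.
a_4's domain is down to {2}, so a_4 = 2. Remove 2 from a_3, a_5.
a_1's domain is down to {4}, so a_1 = 4. Strike 4 from a_5, a_6.
a_6 has just one choice, so a_6 = 3. Eliminate 3 elsewhere: a_3, a_5.
a_3 must be 6 (only option left).
a_5's domain is down to {1}, so a_5 = 1.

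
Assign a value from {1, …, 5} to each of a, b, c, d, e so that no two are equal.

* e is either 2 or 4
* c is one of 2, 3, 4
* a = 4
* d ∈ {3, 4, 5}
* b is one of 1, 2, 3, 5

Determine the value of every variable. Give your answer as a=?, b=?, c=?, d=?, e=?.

a=4, b=1, c=3, d=5, e=2

a's domain is down to {4}, so a = 4. Eliminate 4 elsewhere: c, d, e.
That leaves e = 2. Eliminate 2 elsewhere: b, c.
That leaves c = 3. Remove 3 from b, d.
d has just one choice, so d = 5. Eliminate 5 elsewhere: b.
That leaves b = 1.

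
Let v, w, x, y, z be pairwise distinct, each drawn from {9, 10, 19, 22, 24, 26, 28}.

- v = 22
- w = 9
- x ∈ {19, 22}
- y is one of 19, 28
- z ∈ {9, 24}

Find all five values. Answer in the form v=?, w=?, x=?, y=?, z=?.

v=22, w=9, x=19, y=28, z=24

v's domain is down to {22}, so v = 22. Strike 22 from x.
That leaves w = 9. Remove 9 from z.
x has just one choice, so x = 19. Strike 19 from y.
y must be 28 (only option left).
z must be 24 (only option left).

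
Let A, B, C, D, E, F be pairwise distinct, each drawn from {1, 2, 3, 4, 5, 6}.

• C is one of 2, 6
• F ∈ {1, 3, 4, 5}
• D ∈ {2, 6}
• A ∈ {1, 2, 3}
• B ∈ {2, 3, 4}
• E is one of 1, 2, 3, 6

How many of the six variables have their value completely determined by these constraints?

The 6 variables draw from only 6 values {1, 2, 3, 4, 5, 6}, so each is used; only F can be 5, hence F = 5.
Among the 5 still-open variables, 4 fits only B (and all 5 values in {1, 2, 3, 4, 6} must be used), so B = 4.
The 2 variables C and D are confined to {2, 6}, which locks those values in; drop them from A, E.
Determined: B=4, F=5. The other variables each still have more than one consistent value. That makes 2.

2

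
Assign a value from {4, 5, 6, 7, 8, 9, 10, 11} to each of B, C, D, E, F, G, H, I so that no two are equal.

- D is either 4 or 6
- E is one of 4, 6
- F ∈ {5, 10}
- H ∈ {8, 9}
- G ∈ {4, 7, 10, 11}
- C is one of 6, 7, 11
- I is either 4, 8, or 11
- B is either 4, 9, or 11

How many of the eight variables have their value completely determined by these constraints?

The 8 variables together cover exactly {4, 5, 6, 7, 8, 9, 10, 11} — 8 values for 8 variables — and 5 appears only in F's list, so F = 5.
The 7 still-open variables together cover exactly {4, 6, 7, 8, 9, 10, 11} — 7 values for 7 variables — and 10 appears only in G's list, so G = 10.
The 6 still-open variables together cover exactly {4, 6, 7, 8, 9, 11} — 6 values for 6 variables — and 7 appears only in C's list, so C = 7.
D and E share exactly the 2 values {4, 6}; by pigeonhole those values go to them, so strike 4, 6 from B, I.
Determined: C=7, F=5, G=10. The other variables each still have more than one consistent value. That makes 3.

3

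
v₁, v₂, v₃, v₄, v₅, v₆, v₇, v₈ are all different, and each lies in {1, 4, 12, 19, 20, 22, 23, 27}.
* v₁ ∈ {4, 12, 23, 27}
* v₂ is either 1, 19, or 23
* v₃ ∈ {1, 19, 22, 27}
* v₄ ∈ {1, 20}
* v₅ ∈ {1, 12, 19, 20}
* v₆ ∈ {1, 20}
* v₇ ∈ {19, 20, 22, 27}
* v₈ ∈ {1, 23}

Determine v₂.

The 8 variables together cover exactly {1, 4, 12, 19, 20, 22, 23, 27} — 8 values for 8 variables — and 4 appears only in v₁'s list, so v₁ = 4.
Among the 7 still-open variables, 12 fits only v₅ (and all 7 values in {1, 12, 19, 20, 22, 23, 27} must be used), so v₅ = 12.
The 2 variables v₄ and v₆ are confined to {1, 20}, which locks those values in; drop them from v₂, v₃, v₇, v₈.
That leaves v₈ = 23. So v₂ can't be 23.
So v₂ = 19.

19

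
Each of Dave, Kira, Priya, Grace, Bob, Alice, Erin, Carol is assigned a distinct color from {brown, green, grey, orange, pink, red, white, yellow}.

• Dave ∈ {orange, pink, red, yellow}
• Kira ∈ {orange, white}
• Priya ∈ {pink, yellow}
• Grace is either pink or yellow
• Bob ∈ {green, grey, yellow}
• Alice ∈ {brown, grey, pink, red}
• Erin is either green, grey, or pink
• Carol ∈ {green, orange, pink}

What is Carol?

orange

The 8 variables together cover exactly {brown, green, grey, orange, pink, red, white, yellow} — 8 values for 8 variables — and brown appears only in Alice's list, so Alice = brown.
The 7 still-open variables draw from only 7 values {green, grey, orange, pink, red, white, yellow}, so each is used; only Dave can be red, hence Dave = red.
Among the 6 still-open variables, white fits only Kira (and all 6 values in {green, grey, orange, pink, white, yellow} must be used), so Kira = white.
Among the 5 still-open variables, orange fits only Carol (and all 5 values in {green, grey, orange, pink, yellow} must be used), so Carol = orange.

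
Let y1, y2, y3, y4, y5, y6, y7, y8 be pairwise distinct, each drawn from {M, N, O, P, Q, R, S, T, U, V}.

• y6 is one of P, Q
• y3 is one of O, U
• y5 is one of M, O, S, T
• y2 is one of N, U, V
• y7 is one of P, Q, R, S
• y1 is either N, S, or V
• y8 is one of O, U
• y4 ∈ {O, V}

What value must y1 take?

y3 and y8 between them cover only {O, U} — a naked pair. Remove those values from y2, y4, y5.
y4 has just one choice, so y4 = V. Remove V from y1, y2.
That leaves y2 = N. So y1 can't be N.
So y1 = S.

S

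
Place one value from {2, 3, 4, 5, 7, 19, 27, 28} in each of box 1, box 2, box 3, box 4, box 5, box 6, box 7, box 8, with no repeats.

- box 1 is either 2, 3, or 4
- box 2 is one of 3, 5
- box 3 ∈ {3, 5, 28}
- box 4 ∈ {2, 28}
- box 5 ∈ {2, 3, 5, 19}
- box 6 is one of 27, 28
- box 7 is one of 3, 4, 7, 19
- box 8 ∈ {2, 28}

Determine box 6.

27

Among the 8 variables, 7 fits only box 7 (and all 8 values in {2, 3, 4, 5, 7, 19, 27, 28} must be used), so box 7 = 7.
The 7 still-open variables draw from only 7 values {2, 3, 4, 5, 19, 27, 28}, so each is used; only box 1 can be 4, hence box 1 = 4.
Among the 6 still-open variables, 19 fits only box 5 (and all 6 values in {2, 3, 5, 19, 27, 28} must be used), so box 5 = 19.
The 5 still-open variables draw from only 5 values {2, 3, 5, 27, 28}, so each is used; only box 6 can be 27, hence box 6 = 27.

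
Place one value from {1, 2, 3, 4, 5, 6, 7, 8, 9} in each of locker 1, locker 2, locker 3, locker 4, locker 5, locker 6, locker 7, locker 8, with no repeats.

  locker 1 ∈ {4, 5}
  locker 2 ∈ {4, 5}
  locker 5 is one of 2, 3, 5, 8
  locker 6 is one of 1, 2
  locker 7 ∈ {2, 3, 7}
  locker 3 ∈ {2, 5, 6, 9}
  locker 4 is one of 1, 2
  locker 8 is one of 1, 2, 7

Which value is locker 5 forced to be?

The 2 variables locker 1 and locker 2 are confined to {4, 5}, which locks those values in; drop them from locker 3, locker 5.
locker 4 and locker 6 between them cover only {1, 2} — a naked pair. Remove those values from locker 3, locker 5, locker 7, locker 8.
locker 8 has just one choice, so locker 8 = 7. Remove 7 from locker 7.
locker 7 must be 3 (only option left). Strike 3 from locker 5.
So locker 5 = 8.

8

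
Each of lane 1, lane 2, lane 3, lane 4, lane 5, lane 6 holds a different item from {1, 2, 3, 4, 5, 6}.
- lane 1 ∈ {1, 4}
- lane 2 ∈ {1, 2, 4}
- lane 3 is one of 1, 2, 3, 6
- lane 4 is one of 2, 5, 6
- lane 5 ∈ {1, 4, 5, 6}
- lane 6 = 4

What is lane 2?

2

lane 6 has just one choice, so lane 6 = 4. Strike 4 from lane 1, lane 2, lane 5.
lane 1 has just one choice, so lane 1 = 1. Remove 1 from lane 2, lane 3, lane 5.
So lane 2 = 2.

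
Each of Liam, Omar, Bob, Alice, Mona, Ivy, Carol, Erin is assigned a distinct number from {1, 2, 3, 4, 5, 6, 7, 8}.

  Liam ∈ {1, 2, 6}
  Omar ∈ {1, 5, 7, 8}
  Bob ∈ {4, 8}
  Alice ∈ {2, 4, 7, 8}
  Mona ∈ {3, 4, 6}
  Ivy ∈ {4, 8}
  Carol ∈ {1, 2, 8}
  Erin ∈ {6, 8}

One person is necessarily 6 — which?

The 8 variables draw from only 8 values {1, 2, 3, 4, 5, 6, 7, 8}, so each is used; only Mona can be 3, hence Mona = 3.
The 7 still-open variables together cover exactly {1, 2, 4, 5, 6, 7, 8} — 7 values for 7 variables — and 5 appears only in Omar's list, so Omar = 5.
The 6 still-open variables together cover exactly {1, 2, 4, 6, 7, 8} — 6 values for 6 variables — and 7 appears only in Alice's list, so Alice = 7.
The 2 variables Bob and Ivy are confined to {4, 8}, which locks those values in; drop them from Carol, Erin.
So 6 goes to Erin.

Erin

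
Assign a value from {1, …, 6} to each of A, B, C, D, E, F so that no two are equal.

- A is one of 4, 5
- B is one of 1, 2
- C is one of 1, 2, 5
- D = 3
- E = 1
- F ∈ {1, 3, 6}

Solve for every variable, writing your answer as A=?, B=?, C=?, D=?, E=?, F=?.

D has just one choice, so D = 3. So F can't be 3.
E's domain is down to {1}, so E = 1. So B, C, F can't be 1.
That leaves F = 6.
B has just one choice, so B = 2. Strike 2 from C.
C has just one choice, so C = 5. Eliminate 5 elsewhere: A.
That leaves A = 4.

A=4, B=2, C=5, D=3, E=1, F=6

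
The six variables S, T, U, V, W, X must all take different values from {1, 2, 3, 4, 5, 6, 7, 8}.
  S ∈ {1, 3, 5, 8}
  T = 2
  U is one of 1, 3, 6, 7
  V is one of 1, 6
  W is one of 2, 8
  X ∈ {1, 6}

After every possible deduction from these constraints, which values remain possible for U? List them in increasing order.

3, 7

T's domain is down to {2}, so T = 2. Remove 2 from W.
That leaves W = 8. Eliminate 8 elsewhere: S.
V and X share exactly the 2 values {1, 6}; by pigeonhole those values go to them, so strike 1, 6 from S, U.
No further eliminations apply; U can still be any of 3, 7.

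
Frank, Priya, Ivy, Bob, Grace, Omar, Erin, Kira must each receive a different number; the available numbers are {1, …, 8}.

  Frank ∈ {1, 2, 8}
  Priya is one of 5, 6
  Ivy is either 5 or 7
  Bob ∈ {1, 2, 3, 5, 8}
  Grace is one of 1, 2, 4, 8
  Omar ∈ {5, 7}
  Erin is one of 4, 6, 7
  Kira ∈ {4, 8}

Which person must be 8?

Kira

The 8 variables together cover exactly {1, 2, 3, 4, 5, 6, 7, 8} — 8 values for 8 variables — and 3 appears only in Bob's list, so Bob = 3.
Ivy and Omar between them cover only {5, 7} — a naked pair. Remove those values from Priya, Erin.
Priya must be 6 (only option left). Eliminate 6 elsewhere: Erin.
That leaves Erin = 4. Remove 4 from Grace, Kira.
So 8 goes to Kira.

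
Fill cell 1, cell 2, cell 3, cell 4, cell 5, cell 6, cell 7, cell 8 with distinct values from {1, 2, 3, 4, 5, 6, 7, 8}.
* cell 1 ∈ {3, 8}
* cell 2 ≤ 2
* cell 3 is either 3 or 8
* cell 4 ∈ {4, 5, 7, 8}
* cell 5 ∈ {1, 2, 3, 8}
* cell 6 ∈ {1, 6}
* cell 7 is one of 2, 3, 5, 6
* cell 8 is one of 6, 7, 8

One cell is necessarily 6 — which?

The 8 variables draw from only 8 values {1, 2, 3, 4, 5, 6, 7, 8}, so each is used; only cell 4 can be 4, hence cell 4 = 4.
Among the 7 still-open variables, 5 fits only cell 7 (and all 7 values in {1, 2, 3, 5, 6, 7, 8} must be used), so cell 7 = 5.
The 6 still-open variables draw from only 6 values {1, 2, 3, 6, 7, 8}, so each is used; only cell 8 can be 7, hence cell 8 = 7.
Among the 5 still-open variables, 6 fits only cell 6 (and all 5 values in {1, 2, 3, 6, 8} must be used), so cell 6 = 6.

cell 6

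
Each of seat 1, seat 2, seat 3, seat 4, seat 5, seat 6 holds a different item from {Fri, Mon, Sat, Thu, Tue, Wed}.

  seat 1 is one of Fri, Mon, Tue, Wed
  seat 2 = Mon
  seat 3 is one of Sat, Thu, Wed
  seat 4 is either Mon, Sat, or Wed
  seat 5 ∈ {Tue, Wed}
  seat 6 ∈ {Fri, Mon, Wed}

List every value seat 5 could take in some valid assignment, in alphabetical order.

seat 2's domain is down to {Mon}, so seat 2 = Mon. Eliminate Mon elsewhere: seat 1, seat 4, seat 6.
The 5 still-open variables together cover exactly {Fri, Sat, Thu, Tue, Wed} — 5 values for 5 variables — and Thu appears only in seat 3's list, so seat 3 = Thu.
The 4 still-open variables together cover exactly {Fri, Sat, Tue, Wed} — 4 values for 4 variables — and Sat appears only in seat 4's list, so seat 4 = Sat.
No further eliminations apply; seat 5 can still be any of Tue, Wed.

Tue, Wed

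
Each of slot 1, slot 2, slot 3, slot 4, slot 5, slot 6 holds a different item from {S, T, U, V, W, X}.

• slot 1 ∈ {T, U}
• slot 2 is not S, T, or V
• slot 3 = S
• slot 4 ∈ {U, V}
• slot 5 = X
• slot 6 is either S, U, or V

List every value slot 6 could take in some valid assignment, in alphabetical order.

U, V

slot 3 has just one choice, so slot 3 = S. Strike S from slot 6.
That leaves slot 5 = X. Remove X from slot 2.
The 4 still-open variables together cover exactly {T, U, V, W} — 4 values for 4 variables — and T appears only in slot 1's list, so slot 1 = T.
The 3 still-open variables draw from only 3 values {U, V, W}, so each is used; only slot 2 can be W, hence slot 2 = W.
No further eliminations apply; slot 6 can still be any of U, V.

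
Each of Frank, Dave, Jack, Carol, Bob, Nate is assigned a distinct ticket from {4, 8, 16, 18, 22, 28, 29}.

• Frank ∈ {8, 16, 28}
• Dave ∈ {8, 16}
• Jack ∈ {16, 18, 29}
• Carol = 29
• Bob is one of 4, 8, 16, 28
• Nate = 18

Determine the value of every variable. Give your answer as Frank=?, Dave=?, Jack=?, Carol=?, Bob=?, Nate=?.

Frank=28, Dave=8, Jack=16, Carol=29, Bob=4, Nate=18

Carol has just one choice, so Carol = 29. So Jack can't be 29.
That leaves Nate = 18. Eliminate 18 elsewhere: Jack.
Jack must be 16 (only option left). So Frank, Dave, Bob can't be 16.
Dave has just one choice, so Dave = 8. Remove 8 from Frank, Bob.
Frank must be 28 (only option left). Eliminate 28 elsewhere: Bob.
Bob has just one choice, so Bob = 4.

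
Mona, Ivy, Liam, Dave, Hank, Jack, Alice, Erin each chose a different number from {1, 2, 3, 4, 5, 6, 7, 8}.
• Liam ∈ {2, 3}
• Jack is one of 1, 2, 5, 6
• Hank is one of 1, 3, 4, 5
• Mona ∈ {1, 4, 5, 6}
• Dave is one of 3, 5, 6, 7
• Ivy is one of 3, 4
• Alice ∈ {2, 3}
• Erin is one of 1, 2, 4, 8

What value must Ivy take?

Among the 8 variables, 7 fits only Dave (and all 8 values in {1, 2, 3, 4, 5, 6, 7, 8} must be used), so Dave = 7.
The 7 still-open variables draw from only 7 values {1, 2, 3, 4, 5, 6, 8}, so each is used; only Erin can be 8, hence Erin = 8.
The 2 variables Liam and Alice are confined to {2, 3}, which locks those values in; drop them from Ivy, Hank, Jack.
So Ivy = 4.

4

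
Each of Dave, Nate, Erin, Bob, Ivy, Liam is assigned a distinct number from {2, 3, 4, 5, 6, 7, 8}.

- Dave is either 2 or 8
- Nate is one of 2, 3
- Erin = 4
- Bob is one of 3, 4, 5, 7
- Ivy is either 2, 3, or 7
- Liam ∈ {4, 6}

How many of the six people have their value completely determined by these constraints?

2

Erin's domain is down to {4}, so Erin = 4. Strike 4 from Bob, Liam.
Liam's domain is down to {6}, so Liam = 6.
Determined: Erin=4, Liam=6. The other people each still have more than one consistent value. That makes 2.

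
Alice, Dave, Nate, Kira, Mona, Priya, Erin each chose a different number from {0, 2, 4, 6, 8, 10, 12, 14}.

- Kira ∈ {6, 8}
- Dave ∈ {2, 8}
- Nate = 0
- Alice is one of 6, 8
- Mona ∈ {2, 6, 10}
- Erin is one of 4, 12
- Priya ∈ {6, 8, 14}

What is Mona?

Nate's domain is down to {0}, so Nate = 0.
The 2 variables Alice and Kira are confined to {6, 8}, which locks those values in; drop them from Dave, Mona, Priya.
Dave has just one choice, so Dave = 2. Strike 2 from Mona.
So Mona = 10.

10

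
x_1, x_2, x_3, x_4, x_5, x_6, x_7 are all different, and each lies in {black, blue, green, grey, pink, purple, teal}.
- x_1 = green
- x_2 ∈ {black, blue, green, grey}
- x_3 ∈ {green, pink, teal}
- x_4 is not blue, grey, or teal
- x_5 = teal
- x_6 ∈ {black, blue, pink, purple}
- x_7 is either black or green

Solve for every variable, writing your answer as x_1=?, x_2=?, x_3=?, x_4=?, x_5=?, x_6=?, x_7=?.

x_1 must be green (only option left). Remove green from x_2, x_3, x_4, x_7.
x_5 must be teal (only option left). Strike teal from x_3.
x_7 has just one choice, so x_7 = black. Strike black from x_2, x_4, x_6.
That leaves x_3 = pink. Eliminate pink elsewhere: x_4, x_6.
x_4 has just one choice, so x_4 = purple. Remove purple from x_6.
x_6 has just one choice, so x_6 = blue. So x_2 can't be blue.
x_2's domain is down to {grey}, so x_2 = grey.

x_1=green, x_2=grey, x_3=pink, x_4=purple, x_5=teal, x_6=blue, x_7=black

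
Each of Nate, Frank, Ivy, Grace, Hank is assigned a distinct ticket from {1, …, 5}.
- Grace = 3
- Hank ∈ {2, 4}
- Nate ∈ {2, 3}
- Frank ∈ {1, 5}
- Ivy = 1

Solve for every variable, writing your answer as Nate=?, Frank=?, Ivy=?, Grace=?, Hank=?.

Nate=2, Frank=5, Ivy=1, Grace=3, Hank=4

Ivy's domain is down to {1}, so Ivy = 1. Remove 1 from Frank.
That leaves Grace = 3. Strike 3 from Nate.
Nate's domain is down to {2}, so Nate = 2. So Hank can't be 2.
That leaves Frank = 5.
Hank has just one choice, so Hank = 4.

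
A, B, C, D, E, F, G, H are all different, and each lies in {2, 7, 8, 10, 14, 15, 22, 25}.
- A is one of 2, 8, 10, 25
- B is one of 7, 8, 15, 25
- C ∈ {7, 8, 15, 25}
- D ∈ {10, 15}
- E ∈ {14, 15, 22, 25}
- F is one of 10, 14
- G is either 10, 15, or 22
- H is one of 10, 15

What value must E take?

The 8 variables together cover exactly {2, 7, 8, 10, 14, 15, 22, 25} — 8 values for 8 variables — and 2 appears only in A's list, so A = 2.
D and H share exactly the 2 values {10, 15}; by pigeonhole those values go to them, so strike 10, 15 from B, C, E, F, G.
That leaves F = 14. Strike 14 from E.
G's domain is down to {22}, so G = 22. Remove 22 from E.
So E = 25.

25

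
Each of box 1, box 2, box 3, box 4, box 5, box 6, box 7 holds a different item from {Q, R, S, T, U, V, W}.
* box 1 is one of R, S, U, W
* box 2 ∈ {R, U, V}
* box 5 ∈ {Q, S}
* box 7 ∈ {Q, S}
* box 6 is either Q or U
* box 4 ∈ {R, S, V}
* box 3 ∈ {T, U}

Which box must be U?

box 6

The 7 variables draw from only 7 values {Q, R, S, T, U, V, W}, so each is used; only box 3 can be T, hence box 3 = T.
The 6 still-open variables draw from only 6 values {Q, R, S, U, V, W}, so each is used; only box 1 can be W, hence box 1 = W.
box 5 and box 7 between them cover only {Q, S} — a naked pair. Remove those values from box 4, box 6.
So U goes to box 6.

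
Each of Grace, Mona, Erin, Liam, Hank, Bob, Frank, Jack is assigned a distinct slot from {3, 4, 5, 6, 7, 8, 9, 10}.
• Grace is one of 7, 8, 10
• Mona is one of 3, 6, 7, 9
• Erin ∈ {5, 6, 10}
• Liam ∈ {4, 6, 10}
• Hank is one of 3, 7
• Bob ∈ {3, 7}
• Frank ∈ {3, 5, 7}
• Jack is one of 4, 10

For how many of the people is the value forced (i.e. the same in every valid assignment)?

The 8 variables draw from only 8 values {3, 4, 5, 6, 7, 8, 9, 10}, so each is used; only Grace can be 8, hence Grace = 8.
Among the 7 still-open variables, 9 fits only Mona (and all 7 values in {3, 4, 5, 6, 7, 9, 10} must be used), so Mona = 9.
Hank and Bob share exactly the 2 values {3, 7}; by pigeonhole those values go to them, so strike 3, 7 from Frank.
Frank must be 5 (only option left). Remove 5 from Erin.
Determined: Grace=8, Mona=9, Frank=5. The other people each still have more than one consistent value. That makes 3.

3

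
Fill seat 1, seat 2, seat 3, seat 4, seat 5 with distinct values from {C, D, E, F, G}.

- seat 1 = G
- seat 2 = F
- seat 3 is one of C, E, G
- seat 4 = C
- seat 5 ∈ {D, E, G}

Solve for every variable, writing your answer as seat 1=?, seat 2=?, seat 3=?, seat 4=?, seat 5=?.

seat 1=G, seat 2=F, seat 3=E, seat 4=C, seat 5=D

seat 1's domain is down to {G}, so seat 1 = G. Remove G from seat 3, seat 5.
seat 2 has just one choice, so seat 2 = F.
seat 4 has just one choice, so seat 4 = C. So seat 3 can't be C.
seat 3's domain is down to {E}, so seat 3 = E. Eliminate E elsewhere: seat 5.
seat 5's domain is down to {D}, so seat 5 = D.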